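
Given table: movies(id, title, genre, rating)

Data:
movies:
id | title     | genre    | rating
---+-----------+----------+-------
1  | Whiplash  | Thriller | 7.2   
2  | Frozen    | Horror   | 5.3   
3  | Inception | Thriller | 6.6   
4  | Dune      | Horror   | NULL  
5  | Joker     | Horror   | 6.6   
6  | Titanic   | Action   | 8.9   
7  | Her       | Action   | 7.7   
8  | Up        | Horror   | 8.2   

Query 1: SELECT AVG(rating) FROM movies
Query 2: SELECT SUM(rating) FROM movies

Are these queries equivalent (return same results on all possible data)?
No, not equivalent

Query 1 returns: [(7.214285714285714,)]
Query 2 returns: [(50.5,)]

Reason: AVG vs SUM give different aggregate values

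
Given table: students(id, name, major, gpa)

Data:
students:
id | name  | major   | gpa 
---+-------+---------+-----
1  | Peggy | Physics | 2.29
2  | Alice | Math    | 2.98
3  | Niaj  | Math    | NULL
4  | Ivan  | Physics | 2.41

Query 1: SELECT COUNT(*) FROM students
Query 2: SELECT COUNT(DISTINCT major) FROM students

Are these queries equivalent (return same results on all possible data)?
No, not equivalent

Query 1 returns: [(4,)]
Query 2 returns: [(2,)]

Reason: COUNT(*) counts rows, COUNT(DISTINCT major) counts unique majors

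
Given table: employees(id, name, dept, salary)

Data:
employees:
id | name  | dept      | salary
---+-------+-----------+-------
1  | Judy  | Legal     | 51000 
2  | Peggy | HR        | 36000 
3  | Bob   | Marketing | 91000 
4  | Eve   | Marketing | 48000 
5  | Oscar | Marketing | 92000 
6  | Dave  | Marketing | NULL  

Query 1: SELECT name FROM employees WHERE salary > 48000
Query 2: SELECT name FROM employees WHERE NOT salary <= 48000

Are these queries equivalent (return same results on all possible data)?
Yes, equivalent

Both queries return: [('Bob',), ('Judy',), ('Oscar',)]

Reason: Both filter salary > 48000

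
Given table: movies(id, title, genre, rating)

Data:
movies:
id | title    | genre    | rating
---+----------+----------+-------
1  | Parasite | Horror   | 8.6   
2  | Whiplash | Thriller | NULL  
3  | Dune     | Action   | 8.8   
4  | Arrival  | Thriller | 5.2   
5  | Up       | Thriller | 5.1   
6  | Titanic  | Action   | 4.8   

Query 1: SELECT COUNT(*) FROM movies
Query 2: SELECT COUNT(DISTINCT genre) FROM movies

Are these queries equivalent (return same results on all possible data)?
No, not equivalent

Query 1 returns: [(6,)]
Query 2 returns: [(3,)]

Reason: COUNT(*) counts rows, COUNT(DISTINCT genre) counts unique genres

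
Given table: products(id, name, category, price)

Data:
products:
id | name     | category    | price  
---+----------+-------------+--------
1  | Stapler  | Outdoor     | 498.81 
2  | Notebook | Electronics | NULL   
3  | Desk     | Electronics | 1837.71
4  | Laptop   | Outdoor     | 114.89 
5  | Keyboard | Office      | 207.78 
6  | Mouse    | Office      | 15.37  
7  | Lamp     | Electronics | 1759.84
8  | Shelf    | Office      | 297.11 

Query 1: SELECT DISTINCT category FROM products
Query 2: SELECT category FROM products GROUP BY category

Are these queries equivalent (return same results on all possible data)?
Yes, equivalent

Both queries return: [('Electronics',), ('Office',), ('Outdoor',)]

Reason: Both get unique categorys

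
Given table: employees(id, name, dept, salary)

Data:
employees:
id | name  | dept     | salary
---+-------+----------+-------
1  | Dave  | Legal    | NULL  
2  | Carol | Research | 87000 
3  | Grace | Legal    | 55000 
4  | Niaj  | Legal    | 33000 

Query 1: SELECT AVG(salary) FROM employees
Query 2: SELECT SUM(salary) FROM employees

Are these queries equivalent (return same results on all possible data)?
No, not equivalent

Query 1 returns: [(58333.333333333336,)]
Query 2 returns: [(175000,)]

Reason: AVG vs SUM give different aggregate values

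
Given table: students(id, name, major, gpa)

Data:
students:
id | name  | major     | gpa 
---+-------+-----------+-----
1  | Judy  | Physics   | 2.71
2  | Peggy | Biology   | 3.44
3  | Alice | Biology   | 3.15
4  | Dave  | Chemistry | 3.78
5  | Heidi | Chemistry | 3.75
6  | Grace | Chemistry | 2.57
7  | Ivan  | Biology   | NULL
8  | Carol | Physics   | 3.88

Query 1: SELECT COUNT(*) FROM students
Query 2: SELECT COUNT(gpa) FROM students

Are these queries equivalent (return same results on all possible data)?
No, not equivalent

Query 1 returns: [(8,)]
Query 2 returns: [(7,)]

Reason: COUNT(*) includes NULLs, COUNT(column) excludes them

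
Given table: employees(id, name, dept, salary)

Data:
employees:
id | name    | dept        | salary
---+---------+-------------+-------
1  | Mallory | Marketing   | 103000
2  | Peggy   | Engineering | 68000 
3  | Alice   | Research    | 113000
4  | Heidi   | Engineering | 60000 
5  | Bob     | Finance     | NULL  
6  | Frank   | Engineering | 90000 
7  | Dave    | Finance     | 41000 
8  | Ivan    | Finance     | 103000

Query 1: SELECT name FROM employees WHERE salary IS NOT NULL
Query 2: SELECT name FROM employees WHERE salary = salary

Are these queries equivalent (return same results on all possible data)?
Yes, equivalent

Both queries return: [('Alice',), ('Dave',), ('Frank',), ('Heidi',), ('Ivan',), ('Mallory',), ('Peggy',)]

Reason: IS NOT NULL vs self-equality (both exclude NULLs)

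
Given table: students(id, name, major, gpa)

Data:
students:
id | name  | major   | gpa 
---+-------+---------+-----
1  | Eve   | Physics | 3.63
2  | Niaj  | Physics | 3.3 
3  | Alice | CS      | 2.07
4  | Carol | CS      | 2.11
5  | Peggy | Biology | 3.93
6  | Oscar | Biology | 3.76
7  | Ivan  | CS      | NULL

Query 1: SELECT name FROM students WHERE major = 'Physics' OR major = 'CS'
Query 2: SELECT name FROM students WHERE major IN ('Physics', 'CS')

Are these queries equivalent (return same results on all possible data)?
Yes, equivalent

Both queries return: [('Alice',), ('Carol',), ('Eve',), ('Ivan',), ('Niaj',)]

Reason: OR vs IN are equivalent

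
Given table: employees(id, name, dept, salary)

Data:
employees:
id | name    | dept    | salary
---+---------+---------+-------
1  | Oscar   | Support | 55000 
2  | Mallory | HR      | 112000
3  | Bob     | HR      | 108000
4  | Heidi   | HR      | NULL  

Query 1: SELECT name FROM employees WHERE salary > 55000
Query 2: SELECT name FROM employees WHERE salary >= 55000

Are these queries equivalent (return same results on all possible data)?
No, not equivalent

Query 1 returns: [('Mallory',), ('Bob',)]
Query 2 returns: [('Oscar',), ('Mallory',), ('Bob',)]

Reason: > vs >= gives different results when salary = 55000 exists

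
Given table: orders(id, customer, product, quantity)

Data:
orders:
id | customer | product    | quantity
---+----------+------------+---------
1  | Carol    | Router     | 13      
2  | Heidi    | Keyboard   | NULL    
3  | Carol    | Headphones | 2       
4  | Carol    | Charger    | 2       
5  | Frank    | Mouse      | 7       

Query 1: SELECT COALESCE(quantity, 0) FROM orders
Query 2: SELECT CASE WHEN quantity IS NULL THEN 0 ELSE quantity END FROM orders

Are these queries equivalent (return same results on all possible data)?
Yes, equivalent

Both queries return: [(0,), (2,), (2,), (7,), (13,)]

Reason: COALESCE vs CASE for NULL handling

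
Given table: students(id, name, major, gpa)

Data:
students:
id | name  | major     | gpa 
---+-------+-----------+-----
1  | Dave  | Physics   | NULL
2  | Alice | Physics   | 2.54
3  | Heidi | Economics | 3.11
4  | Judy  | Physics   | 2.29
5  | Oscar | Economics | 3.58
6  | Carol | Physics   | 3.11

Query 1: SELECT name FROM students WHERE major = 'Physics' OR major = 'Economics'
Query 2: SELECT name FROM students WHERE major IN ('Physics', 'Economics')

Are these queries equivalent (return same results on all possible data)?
Yes, equivalent

Both queries return: [('Alice',), ('Carol',), ('Dave',), ('Heidi',), ('Judy',), ('Oscar',)]

Reason: OR vs IN are equivalent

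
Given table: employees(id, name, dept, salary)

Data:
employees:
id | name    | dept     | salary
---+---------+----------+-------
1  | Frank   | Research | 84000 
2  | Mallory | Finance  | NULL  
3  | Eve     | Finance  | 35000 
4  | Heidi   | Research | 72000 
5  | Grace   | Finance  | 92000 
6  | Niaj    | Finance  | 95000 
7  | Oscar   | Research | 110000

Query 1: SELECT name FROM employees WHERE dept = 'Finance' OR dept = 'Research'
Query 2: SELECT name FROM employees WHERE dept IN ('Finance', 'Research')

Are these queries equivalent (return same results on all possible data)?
Yes, equivalent

Both queries return: [('Eve',), ('Frank',), ('Grace',), ('Heidi',), ('Mallory',), ('Niaj',), ('Oscar',)]

Reason: OR vs IN are equivalent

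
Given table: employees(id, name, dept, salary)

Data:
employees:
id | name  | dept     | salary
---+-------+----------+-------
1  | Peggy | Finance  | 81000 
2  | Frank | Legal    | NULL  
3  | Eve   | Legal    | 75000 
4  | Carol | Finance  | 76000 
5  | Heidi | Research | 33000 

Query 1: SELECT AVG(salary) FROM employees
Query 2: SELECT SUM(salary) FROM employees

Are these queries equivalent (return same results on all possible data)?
No, not equivalent

Query 1 returns: [(66250.0,)]
Query 2 returns: [(265000,)]

Reason: AVG vs SUM give different aggregate values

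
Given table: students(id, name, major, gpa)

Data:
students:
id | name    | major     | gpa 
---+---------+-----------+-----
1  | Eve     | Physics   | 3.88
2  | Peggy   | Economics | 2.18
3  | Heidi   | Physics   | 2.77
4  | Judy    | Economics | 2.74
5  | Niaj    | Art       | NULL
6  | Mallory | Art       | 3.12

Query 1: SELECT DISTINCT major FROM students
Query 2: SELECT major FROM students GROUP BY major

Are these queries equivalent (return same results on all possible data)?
Yes, equivalent

Both queries return: [('Art',), ('Economics',), ('Physics',)]

Reason: Both get unique majors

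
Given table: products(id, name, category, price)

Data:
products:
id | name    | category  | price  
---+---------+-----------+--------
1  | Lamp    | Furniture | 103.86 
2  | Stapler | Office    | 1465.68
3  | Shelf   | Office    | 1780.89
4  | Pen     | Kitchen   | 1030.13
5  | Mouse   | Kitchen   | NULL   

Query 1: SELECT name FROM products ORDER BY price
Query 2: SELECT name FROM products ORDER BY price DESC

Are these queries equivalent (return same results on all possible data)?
No, not equivalent

Query 1 returns: [('Mouse',), ('Lamp',), ('Pen',), ('Stapler',), ('Shelf',)]
Query 2 returns: [('Shelf',), ('Stapler',), ('Pen',), ('Lamp',), ('Mouse',)]

Reason: ASC vs DESC gives opposite ordering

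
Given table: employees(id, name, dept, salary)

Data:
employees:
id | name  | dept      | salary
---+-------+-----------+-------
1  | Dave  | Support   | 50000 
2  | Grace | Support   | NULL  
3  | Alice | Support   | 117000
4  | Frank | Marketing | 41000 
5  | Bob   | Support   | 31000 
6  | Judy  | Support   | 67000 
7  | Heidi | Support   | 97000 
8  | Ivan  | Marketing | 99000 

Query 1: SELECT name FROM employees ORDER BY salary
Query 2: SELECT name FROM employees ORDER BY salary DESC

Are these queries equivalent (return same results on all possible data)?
No, not equivalent

Query 1 returns: [('Grace',), ('Bob',), ('Frank',), ('Dave',), ('Judy',), ('Heidi',), ('Ivan',), ('Alice',)]
Query 2 returns: [('Alice',), ('Ivan',), ('Heidi',), ('Judy',), ('Dave',), ('Frank',), ('Bob',), ('Grace',)]

Reason: ASC vs DESC gives opposite ordering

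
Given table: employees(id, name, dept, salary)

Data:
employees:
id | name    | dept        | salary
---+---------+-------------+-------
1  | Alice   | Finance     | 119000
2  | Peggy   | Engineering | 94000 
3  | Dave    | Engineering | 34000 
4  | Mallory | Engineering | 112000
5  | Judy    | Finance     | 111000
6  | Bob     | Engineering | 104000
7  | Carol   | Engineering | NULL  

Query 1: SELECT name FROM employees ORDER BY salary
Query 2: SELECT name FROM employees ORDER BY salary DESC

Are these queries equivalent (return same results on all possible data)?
No, not equivalent

Query 1 returns: [('Carol',), ('Dave',), ('Peggy',), ('Bob',), ('Judy',), ('Mallory',), ('Alice',)]
Query 2 returns: [('Alice',), ('Mallory',), ('Judy',), ('Bob',), ('Peggy',), ('Dave',), ('Carol',)]

Reason: ASC vs DESC gives opposite ordering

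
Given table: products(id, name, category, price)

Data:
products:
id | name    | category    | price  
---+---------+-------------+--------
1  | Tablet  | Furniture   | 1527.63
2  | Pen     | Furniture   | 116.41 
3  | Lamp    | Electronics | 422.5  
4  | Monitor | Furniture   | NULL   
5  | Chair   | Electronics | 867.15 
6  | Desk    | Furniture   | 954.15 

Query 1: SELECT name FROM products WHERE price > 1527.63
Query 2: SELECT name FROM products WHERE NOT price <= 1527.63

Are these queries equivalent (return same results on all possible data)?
Yes, equivalent

Both queries return: []

Reason: Both filter price > 1527.63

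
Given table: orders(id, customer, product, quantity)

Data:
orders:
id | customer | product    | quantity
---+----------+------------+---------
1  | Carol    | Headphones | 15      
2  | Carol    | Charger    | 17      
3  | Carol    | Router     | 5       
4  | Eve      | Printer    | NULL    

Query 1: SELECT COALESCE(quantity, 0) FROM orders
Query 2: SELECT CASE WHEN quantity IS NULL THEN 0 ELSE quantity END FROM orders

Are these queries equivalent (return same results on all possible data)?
Yes, equivalent

Both queries return: [(0,), (5,), (15,), (17,)]

Reason: COALESCE vs CASE for NULL handling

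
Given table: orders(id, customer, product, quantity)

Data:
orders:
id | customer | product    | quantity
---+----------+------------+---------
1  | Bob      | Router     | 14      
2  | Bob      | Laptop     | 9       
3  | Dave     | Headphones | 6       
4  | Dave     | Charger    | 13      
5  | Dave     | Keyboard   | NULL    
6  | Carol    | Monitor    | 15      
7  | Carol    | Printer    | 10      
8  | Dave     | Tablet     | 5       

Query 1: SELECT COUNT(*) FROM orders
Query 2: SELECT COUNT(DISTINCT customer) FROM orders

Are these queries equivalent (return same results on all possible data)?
No, not equivalent

Query 1 returns: [(8,)]
Query 2 returns: [(3,)]

Reason: COUNT(*) counts rows, COUNT(DISTINCT customer) counts unique customers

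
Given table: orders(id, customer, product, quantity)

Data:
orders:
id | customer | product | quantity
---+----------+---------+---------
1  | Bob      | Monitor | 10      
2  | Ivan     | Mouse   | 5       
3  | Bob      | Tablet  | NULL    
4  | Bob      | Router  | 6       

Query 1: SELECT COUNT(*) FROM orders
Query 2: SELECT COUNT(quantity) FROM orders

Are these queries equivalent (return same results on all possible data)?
No, not equivalent

Query 1 returns: [(4,)]
Query 2 returns: [(3,)]

Reason: COUNT(*) includes NULLs, COUNT(column) excludes them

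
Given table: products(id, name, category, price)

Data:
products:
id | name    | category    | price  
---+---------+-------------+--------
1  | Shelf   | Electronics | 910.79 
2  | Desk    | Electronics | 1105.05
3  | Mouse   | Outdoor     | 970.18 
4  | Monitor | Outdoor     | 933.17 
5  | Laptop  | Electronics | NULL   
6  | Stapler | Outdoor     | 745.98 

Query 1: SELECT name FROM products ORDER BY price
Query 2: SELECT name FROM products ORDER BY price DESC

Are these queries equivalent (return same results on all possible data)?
No, not equivalent

Query 1 returns: [('Laptop',), ('Stapler',), ('Shelf',), ('Monitor',), ('Mouse',), ('Desk',)]
Query 2 returns: [('Desk',), ('Mouse',), ('Monitor',), ('Shelf',), ('Stapler',), ('Laptop',)]

Reason: ASC vs DESC gives opposite ordering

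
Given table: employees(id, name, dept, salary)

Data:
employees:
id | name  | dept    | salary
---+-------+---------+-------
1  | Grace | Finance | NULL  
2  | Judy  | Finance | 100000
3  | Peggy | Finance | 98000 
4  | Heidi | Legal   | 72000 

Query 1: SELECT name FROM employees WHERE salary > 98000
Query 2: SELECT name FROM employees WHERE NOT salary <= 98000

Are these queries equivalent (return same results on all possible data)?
Yes, equivalent

Both queries return: [('Judy',)]

Reason: Both filter salary > 98000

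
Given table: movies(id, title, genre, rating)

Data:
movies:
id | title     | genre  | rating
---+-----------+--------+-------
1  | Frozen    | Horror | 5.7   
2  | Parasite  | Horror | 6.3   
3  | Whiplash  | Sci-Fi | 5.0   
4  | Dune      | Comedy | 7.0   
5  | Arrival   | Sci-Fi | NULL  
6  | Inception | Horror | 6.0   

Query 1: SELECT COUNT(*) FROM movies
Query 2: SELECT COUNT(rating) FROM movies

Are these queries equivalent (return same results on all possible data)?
No, not equivalent

Query 1 returns: [(6,)]
Query 2 returns: [(5,)]

Reason: COUNT(*) includes NULLs, COUNT(column) excludes them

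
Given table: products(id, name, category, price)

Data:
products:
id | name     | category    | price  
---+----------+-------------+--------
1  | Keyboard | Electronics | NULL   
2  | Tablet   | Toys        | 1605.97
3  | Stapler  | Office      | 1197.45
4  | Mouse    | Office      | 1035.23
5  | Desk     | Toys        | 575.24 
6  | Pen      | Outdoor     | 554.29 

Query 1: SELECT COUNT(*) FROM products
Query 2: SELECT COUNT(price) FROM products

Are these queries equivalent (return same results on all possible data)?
No, not equivalent

Query 1 returns: [(6,)]
Query 2 returns: [(5,)]

Reason: COUNT(*) includes NULLs, COUNT(column) excludes them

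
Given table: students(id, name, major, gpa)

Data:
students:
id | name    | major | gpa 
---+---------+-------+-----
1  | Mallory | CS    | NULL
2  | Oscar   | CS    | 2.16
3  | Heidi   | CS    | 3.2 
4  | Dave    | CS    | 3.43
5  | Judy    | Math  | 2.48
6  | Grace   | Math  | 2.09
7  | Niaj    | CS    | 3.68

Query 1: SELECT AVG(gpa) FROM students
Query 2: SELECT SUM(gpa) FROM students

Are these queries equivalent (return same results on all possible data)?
No, not equivalent

Query 1 returns: [(2.84,)]
Query 2 returns: [(17.04,)]

Reason: AVG vs SUM give different aggregate values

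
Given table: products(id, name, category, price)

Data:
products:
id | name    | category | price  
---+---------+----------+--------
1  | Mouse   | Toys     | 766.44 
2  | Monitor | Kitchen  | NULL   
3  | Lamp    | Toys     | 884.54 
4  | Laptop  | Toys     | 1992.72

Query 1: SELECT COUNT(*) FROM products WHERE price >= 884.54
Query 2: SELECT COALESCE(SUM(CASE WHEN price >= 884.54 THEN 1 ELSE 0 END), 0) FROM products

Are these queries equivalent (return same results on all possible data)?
Yes, equivalent

Both queries return: [(2,)]

Reason: COUNT with WHERE vs conditional SUM (COALESCE handles empty-table NULL)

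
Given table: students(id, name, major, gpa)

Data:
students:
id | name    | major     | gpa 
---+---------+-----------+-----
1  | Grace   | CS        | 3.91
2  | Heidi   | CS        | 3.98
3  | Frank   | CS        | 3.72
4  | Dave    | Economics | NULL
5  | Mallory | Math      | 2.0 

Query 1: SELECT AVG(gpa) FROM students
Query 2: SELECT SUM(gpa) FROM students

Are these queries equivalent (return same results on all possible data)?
No, not equivalent

Query 1 returns: [(3.4025,)]
Query 2 returns: [(13.61,)]

Reason: AVG vs SUM give different aggregate values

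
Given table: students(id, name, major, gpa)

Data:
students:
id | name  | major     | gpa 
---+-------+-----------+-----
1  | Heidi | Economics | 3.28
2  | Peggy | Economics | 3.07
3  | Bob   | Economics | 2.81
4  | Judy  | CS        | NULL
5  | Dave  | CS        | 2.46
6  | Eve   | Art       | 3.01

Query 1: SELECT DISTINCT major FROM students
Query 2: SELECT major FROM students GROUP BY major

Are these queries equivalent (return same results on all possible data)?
Yes, equivalent

Both queries return: [('Art',), ('CS',), ('Economics',)]

Reason: Both get unique majors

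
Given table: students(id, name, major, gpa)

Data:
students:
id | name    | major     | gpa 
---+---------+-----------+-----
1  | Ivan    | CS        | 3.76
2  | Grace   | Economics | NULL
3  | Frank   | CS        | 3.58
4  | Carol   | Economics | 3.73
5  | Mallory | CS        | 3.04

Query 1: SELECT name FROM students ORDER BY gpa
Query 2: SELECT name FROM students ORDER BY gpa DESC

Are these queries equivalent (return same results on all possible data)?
No, not equivalent

Query 1 returns: [('Grace',), ('Mallory',), ('Frank',), ('Carol',), ('Ivan',)]
Query 2 returns: [('Ivan',), ('Carol',), ('Frank',), ('Mallory',), ('Grace',)]

Reason: ASC vs DESC gives opposite ordering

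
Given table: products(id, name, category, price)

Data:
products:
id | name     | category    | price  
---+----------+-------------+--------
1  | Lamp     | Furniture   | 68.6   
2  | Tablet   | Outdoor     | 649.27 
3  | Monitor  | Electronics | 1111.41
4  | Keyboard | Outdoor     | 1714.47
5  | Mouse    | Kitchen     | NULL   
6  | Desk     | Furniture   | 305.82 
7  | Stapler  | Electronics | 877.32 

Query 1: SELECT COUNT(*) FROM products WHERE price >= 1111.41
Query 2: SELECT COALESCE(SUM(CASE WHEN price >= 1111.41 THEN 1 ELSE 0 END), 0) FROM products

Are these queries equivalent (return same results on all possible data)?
Yes, equivalent

Both queries return: [(2,)]

Reason: COUNT with WHERE vs conditional SUM (COALESCE handles empty-table NULL)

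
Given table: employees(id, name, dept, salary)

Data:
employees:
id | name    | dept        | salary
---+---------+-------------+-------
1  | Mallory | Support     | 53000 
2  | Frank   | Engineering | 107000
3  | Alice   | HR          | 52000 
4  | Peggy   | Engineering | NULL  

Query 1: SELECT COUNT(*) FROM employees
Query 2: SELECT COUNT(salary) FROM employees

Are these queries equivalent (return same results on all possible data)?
No, not equivalent

Query 1 returns: [(4,)]
Query 2 returns: [(3,)]

Reason: COUNT(*) includes NULLs, COUNT(column) excludes them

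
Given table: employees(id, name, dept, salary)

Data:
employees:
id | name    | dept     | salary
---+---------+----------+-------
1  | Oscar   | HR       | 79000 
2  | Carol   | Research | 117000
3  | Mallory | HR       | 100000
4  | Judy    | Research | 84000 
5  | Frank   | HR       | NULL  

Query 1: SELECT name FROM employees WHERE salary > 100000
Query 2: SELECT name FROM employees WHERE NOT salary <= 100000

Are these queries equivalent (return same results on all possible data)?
Yes, equivalent

Both queries return: [('Carol',)]

Reason: Both filter salary > 100000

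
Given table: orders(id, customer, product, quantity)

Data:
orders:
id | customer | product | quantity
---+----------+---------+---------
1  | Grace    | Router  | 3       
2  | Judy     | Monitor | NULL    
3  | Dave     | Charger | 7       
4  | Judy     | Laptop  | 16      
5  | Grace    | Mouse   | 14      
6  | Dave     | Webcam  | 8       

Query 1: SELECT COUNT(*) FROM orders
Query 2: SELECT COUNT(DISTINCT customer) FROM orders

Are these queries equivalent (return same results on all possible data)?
No, not equivalent

Query 1 returns: [(6,)]
Query 2 returns: [(3,)]

Reason: COUNT(*) counts rows, COUNT(DISTINCT customer) counts unique customers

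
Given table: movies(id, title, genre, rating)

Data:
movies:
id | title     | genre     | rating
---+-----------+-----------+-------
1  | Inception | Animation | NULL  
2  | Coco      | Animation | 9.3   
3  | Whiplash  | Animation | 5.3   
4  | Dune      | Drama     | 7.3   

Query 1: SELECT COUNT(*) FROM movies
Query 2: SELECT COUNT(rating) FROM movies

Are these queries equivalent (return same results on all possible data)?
No, not equivalent

Query 1 returns: [(4,)]
Query 2 returns: [(3,)]

Reason: COUNT(*) includes NULLs, COUNT(column) excludes them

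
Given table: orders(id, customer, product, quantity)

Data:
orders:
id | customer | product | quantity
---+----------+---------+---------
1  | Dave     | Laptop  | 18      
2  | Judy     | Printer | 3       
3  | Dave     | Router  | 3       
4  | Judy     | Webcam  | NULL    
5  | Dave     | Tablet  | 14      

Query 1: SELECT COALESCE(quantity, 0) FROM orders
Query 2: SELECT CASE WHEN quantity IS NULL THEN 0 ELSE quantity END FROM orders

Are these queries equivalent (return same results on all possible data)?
Yes, equivalent

Both queries return: [(0,), (3,), (3,), (14,), (18,)]

Reason: COALESCE vs CASE for NULL handling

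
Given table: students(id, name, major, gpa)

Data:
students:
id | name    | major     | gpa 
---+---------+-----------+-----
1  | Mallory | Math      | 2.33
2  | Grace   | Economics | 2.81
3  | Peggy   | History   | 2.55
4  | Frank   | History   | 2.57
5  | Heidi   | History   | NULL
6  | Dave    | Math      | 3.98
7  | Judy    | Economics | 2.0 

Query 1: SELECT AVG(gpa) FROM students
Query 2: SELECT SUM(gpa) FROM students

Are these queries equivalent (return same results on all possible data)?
No, not equivalent

Query 1 returns: [(2.7066666666666666,)]
Query 2 returns: [(16.24,)]

Reason: AVG vs SUM give different aggregate values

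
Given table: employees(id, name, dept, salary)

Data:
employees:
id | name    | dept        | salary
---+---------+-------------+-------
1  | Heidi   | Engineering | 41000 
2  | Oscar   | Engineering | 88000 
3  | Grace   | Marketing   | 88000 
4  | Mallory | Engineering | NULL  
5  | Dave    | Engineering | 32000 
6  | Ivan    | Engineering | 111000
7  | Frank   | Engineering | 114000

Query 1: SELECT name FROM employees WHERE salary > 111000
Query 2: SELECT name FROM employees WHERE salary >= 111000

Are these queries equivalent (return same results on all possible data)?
No, not equivalent

Query 1 returns: [('Frank',)]
Query 2 returns: [('Ivan',), ('Frank',)]

Reason: > vs >= gives different results when salary = 111000 exists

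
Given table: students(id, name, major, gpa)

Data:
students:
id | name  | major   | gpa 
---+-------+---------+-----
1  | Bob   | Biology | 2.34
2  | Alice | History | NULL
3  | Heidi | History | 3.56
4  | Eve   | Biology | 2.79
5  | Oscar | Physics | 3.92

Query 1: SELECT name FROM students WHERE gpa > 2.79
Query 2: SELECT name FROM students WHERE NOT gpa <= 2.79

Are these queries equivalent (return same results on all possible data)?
Yes, equivalent

Both queries return: [('Heidi',), ('Oscar',)]

Reason: Both filter gpa > 2.79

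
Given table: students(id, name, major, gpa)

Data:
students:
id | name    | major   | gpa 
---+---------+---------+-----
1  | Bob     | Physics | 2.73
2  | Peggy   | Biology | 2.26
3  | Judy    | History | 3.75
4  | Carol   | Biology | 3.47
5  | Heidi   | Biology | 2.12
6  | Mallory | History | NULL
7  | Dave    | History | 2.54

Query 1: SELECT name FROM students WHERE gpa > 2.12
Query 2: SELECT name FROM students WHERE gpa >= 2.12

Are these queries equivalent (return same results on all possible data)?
No, not equivalent

Query 1 returns: [('Bob',), ('Peggy',), ('Judy',), ('Carol',), ('Dave',)]
Query 2 returns: [('Bob',), ('Peggy',), ('Judy',), ('Carol',), ('Heidi',), ('Dave',)]

Reason: > vs >= gives different results when gpa = 2.12 exists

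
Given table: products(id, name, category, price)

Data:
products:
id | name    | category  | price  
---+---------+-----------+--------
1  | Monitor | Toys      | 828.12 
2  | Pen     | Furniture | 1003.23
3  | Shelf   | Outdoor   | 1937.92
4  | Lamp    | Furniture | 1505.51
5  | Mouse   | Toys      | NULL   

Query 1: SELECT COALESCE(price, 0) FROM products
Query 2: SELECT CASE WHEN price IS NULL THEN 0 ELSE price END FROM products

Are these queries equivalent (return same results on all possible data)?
Yes, equivalent

Both queries return: [(0,), (828.12,), (1003.23,), (1505.51,), (1937.92,)]

Reason: COALESCE vs CASE for NULL handling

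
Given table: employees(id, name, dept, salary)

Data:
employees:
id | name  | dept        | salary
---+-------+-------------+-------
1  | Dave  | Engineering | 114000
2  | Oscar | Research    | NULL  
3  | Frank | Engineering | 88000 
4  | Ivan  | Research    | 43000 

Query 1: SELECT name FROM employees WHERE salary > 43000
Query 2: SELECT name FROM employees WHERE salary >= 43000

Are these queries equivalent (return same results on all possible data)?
No, not equivalent

Query 1 returns: [('Dave',), ('Frank',)]
Query 2 returns: [('Dave',), ('Frank',), ('Ivan',)]

Reason: > vs >= gives different results when salary = 43000 exists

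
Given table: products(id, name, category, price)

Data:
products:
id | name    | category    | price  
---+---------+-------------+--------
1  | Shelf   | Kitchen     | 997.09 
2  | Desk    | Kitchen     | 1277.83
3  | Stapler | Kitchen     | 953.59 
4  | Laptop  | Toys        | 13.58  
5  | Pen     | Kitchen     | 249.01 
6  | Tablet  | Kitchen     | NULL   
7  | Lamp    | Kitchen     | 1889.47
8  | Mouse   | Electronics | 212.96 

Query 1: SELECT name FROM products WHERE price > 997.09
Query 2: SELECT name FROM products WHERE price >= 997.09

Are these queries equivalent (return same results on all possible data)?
No, not equivalent

Query 1 returns: [('Desk',), ('Lamp',)]
Query 2 returns: [('Shelf',), ('Desk',), ('Lamp',)]

Reason: > vs >= gives different results when price = 997.09 exists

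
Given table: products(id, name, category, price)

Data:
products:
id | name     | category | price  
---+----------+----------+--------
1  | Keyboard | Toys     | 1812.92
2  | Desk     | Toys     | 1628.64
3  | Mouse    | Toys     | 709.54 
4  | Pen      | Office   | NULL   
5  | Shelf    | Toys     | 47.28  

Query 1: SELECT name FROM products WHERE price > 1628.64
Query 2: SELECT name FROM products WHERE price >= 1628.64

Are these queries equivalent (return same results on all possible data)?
No, not equivalent

Query 1 returns: [('Keyboard',)]
Query 2 returns: [('Keyboard',), ('Desk',)]

Reason: > vs >= gives different results when price = 1628.64 exists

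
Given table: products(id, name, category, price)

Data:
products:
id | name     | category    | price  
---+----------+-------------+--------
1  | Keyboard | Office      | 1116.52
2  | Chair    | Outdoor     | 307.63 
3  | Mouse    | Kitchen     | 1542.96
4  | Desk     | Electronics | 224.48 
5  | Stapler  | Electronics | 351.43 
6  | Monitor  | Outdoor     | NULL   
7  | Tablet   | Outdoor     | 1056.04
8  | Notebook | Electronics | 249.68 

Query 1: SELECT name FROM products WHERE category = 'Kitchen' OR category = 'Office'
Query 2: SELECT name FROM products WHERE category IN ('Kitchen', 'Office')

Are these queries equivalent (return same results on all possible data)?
Yes, equivalent

Both queries return: [('Keyboard',), ('Mouse',)]

Reason: OR vs IN are equivalent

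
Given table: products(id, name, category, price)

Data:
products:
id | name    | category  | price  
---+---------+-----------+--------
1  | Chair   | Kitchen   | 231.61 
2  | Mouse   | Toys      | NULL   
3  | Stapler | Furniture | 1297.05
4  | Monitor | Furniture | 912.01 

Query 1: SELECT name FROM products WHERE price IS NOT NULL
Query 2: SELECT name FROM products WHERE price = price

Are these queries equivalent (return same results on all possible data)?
Yes, equivalent

Both queries return: [('Chair',), ('Monitor',), ('Stapler',)]

Reason: IS NOT NULL vs self-equality (both exclude NULLs)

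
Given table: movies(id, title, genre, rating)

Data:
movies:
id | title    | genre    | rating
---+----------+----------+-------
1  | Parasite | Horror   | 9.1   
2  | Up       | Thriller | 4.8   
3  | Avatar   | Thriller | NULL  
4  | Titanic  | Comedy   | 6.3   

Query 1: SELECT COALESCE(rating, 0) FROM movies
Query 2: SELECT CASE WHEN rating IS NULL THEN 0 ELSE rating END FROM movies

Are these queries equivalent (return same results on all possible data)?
Yes, equivalent

Both queries return: [(0,), (4.8,), (6.3,), (9.1,)]

Reason: COALESCE vs CASE for NULL handling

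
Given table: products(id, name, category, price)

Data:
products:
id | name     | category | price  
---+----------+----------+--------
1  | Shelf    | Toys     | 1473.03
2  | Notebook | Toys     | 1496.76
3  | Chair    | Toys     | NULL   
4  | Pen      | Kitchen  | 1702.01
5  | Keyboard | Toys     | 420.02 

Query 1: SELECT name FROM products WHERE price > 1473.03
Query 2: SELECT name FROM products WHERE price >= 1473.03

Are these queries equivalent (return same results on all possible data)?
No, not equivalent

Query 1 returns: [('Notebook',), ('Pen',)]
Query 2 returns: [('Shelf',), ('Notebook',), ('Pen',)]

Reason: > vs >= gives different results when price = 1473.03 exists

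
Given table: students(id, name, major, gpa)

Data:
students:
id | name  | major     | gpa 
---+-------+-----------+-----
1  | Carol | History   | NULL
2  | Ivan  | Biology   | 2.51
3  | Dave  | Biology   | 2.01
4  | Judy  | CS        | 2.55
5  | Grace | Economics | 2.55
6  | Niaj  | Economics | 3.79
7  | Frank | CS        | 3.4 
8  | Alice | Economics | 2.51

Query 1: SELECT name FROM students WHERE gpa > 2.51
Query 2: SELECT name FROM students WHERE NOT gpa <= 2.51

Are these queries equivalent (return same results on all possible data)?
Yes, equivalent

Both queries return: [('Frank',), ('Grace',), ('Judy',), ('Niaj',)]

Reason: Both filter gpa > 2.51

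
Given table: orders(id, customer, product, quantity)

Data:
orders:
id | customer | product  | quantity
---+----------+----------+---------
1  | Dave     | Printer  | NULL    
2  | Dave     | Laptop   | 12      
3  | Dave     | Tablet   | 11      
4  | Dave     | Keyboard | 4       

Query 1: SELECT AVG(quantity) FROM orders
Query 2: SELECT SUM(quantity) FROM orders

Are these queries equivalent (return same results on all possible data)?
No, not equivalent

Query 1 returns: [(9.0,)]
Query 2 returns: [(27,)]

Reason: AVG vs SUM give different aggregate values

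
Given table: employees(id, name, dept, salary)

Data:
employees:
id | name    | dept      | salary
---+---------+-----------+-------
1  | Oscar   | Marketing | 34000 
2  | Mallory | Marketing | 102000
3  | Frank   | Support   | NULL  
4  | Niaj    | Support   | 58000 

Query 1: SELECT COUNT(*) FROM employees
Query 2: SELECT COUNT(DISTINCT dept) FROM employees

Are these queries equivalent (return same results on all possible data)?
No, not equivalent

Query 1 returns: [(4,)]
Query 2 returns: [(2,)]

Reason: COUNT(*) counts rows, COUNT(DISTINCT dept) counts unique depts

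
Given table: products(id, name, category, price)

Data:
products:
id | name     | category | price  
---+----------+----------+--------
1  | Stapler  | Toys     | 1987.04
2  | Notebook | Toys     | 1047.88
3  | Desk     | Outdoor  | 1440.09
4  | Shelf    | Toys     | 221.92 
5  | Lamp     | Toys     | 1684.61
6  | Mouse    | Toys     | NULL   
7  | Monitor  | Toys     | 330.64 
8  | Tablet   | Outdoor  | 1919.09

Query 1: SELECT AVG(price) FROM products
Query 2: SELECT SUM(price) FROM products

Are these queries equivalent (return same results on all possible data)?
No, not equivalent

Query 1 returns: [(1233.0385714285715,)]
Query 2 returns: [(8631.27,)]

Reason: AVG vs SUM give different aggregate values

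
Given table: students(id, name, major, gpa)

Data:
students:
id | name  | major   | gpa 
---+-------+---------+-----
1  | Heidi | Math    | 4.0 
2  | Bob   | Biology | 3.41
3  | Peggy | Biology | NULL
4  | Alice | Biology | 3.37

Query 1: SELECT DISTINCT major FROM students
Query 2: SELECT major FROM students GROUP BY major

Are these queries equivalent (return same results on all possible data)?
Yes, equivalent

Both queries return: [('Biology',), ('Math',)]

Reason: Both get unique majors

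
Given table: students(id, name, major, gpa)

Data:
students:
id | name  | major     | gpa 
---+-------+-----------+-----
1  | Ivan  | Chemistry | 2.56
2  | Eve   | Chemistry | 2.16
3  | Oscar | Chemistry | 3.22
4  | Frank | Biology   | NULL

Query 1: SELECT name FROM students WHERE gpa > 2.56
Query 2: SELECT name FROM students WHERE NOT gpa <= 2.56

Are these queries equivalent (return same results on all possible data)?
Yes, equivalent

Both queries return: [('Oscar',)]

Reason: Both filter gpa > 2.56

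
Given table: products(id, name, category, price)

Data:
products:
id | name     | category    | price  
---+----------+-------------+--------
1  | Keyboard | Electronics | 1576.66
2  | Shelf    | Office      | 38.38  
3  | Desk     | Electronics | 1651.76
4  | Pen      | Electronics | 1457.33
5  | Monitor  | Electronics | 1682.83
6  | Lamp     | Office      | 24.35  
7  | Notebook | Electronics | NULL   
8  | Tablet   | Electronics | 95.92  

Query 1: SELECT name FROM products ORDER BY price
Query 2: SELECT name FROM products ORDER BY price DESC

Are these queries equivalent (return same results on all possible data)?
No, not equivalent

Query 1 returns: [('Notebook',), ('Lamp',), ('Shelf',), ('Tablet',), ('Pen',), ('Keyboard',), ('Desk',), ('Monitor',)]
Query 2 returns: [('Monitor',), ('Desk',), ('Keyboard',), ('Pen',), ('Tablet',), ('Shelf',), ('Lamp',), ('Notebook',)]

Reason: ASC vs DESC gives opposite ordering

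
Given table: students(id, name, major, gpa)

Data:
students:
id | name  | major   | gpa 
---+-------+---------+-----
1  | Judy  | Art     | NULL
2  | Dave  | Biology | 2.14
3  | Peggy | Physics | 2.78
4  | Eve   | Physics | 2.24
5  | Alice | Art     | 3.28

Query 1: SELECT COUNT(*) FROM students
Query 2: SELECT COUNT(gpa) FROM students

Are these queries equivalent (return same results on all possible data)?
No, not equivalent

Query 1 returns: [(5,)]
Query 2 returns: [(4,)]

Reason: COUNT(*) includes NULLs, COUNT(column) excludes them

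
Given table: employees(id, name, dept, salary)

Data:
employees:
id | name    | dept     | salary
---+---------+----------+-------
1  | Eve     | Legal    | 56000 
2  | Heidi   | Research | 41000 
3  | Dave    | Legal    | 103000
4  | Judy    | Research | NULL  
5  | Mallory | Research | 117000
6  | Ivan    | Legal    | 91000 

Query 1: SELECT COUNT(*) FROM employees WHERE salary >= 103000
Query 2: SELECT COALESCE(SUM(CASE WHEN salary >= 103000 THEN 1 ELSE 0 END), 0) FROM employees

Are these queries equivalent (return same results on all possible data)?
Yes, equivalent

Both queries return: [(2,)]

Reason: COUNT with WHERE vs conditional SUM (COALESCE handles empty-table NULL)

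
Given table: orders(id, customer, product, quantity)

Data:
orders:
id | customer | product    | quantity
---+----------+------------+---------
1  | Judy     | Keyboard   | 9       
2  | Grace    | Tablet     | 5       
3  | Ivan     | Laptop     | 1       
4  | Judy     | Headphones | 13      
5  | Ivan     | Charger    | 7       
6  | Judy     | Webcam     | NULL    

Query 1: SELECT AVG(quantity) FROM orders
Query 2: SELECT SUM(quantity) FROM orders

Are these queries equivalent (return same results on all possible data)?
No, not equivalent

Query 1 returns: [(7.0,)]
Query 2 returns: [(35,)]

Reason: AVG vs SUM give different aggregate values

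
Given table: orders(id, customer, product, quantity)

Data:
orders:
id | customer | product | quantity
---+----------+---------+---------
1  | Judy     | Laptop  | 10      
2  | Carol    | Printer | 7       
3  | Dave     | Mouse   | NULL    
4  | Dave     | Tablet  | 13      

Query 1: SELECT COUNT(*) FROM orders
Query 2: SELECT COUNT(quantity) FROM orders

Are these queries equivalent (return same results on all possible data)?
No, not equivalent

Query 1 returns: [(4,)]
Query 2 returns: [(3,)]

Reason: COUNT(*) includes NULLs, COUNT(column) excludes them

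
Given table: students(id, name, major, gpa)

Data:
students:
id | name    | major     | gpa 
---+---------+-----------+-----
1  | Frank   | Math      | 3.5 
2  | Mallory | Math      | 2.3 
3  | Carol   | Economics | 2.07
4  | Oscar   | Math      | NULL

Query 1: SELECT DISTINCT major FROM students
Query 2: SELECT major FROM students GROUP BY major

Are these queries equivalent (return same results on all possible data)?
Yes, equivalent

Both queries return: [('Economics',), ('Math',)]

Reason: Both get unique majors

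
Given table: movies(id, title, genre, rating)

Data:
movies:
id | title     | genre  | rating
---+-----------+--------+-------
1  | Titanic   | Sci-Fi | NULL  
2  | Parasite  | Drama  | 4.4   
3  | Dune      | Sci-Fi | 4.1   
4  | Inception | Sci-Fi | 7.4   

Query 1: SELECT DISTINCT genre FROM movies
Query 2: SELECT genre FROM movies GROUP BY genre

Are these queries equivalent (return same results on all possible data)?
Yes, equivalent

Both queries return: [('Drama',), ('Sci-Fi',)]

Reason: Both get unique genres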